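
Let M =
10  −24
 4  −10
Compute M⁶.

[[64, 0], [0, 64]]

tr M = 0 and det M = −4, so the characteristic polynomial is λ² − (0)λ + (−4) with roots −2 and 2.
Eigenvectors give P = [[−2, 3], [−1, 1]] with P⁻¹ = [[1, −3], [1, −2]], and M = P·diag(−2, 2)·P⁻¹.
Then M⁶ = P·diag(64, 64)·P⁻¹ = [[−128, 192], [−64, 64]] · [[1, −3], [1, −2]] = [[64, 0], [0, 64]].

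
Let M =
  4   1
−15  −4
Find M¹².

M² = I (check: tr M = 0 and det M = −1), so M¹² = I since 12 is even.

[[1, 0], [0, 1]]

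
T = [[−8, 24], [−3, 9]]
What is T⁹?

T² = T (a projection; rank 1, trace 1), so T⁹ = T.

[[−8, 24], [−3, 9]]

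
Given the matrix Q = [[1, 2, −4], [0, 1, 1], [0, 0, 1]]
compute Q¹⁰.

Q = I + N where N = [[0, 2, −4], [0, 0, 1], [0, 0, 0]] is strictly upper-triangular, so N³ = 0.
(I + N)¹⁰ = I + 10·N + 45·N² = [[1, 20, 50], [0, 1, 10], [0, 0, 1]].

[[1, 20, 50], [0, 1, 10], [0, 0, 1]]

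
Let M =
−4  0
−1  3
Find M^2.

[[16, 0], [1, 9]]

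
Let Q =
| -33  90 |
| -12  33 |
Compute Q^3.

tr Q = 0 and det Q = -9, so the characteristic polynomial is λ² − (0)λ + (-9) with roots -3 and 3.
Eigenvectors give P = [[3, -5], [1, -2]] with P⁻¹ = [[2, -5], [1, -3]], and Q = P·diag(-3, 3)·P⁻¹.
Then Q^3 = P·diag(-27, 27)·P⁻¹ = [[-81, -135], [-27, -54]] · [[2, -5], [1, -3]] = [[-297, 810], [-108, 297]].

[[-297, 810], [-108, 297]]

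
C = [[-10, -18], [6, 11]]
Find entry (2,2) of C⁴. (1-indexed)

61

tr C = 1 and det C = -2, so the characteristic polynomial is λ² − (1)λ + (-2) with roots -1 and 2.
Eigenvectors give P = [[-2, -3], [1, 2]] with P⁻¹ = [[-2, -3], [1, 2]], and C = P·diag(-1, 2)·P⁻¹.
Then C⁴ = P·diag(1, 16)·P⁻¹ = [[-2, -48], [1, 32]] · [[-2, -3], [1, 2]] = [[-44, -90], [30, 61]].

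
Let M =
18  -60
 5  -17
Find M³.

[[132, -420], [35, -113]]

tr M = 1 and det M = -6, so the characteristic polynomial is λ² − (1)λ + (-6) with roots -2 and 3.
Eigenvectors give P = [[-3, 4], [-1, 1]] with P⁻¹ = [[1, -4], [1, -3]], and M = P·diag(-2, 3)·P⁻¹.
Then M³ = P·diag(-8, 27)·P⁻¹ = [[24, 108], [8, 27]] · [[1, -4], [1, -3]] = [[132, -420], [35, -113]].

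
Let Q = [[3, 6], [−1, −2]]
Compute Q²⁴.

Q² = Q (a projection; rank 1, trace 1), so Q²⁴ = Q.

[[3, 6], [−1, −2]]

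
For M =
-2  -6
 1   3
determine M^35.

[[-2, -6], [1, 3]]

M² = M (a projection; rank 1, trace 1), so M^35 = M.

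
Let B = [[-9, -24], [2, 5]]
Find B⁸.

tr B = -4 and det B = 3, so the characteristic polynomial is λ² − (-4)λ + (3) with roots -1 and -3.
Eigenvectors give P = [[-3, 4], [1, -1]] with P⁻¹ = [[1, 4], [1, 3]], and B = P·diag(-1, -3)·P⁻¹.
Then B⁸ = P·diag(1, 6561)·P⁻¹ = [[-3, 26244], [1, -6561]] · [[1, 4], [1, 3]] = [[26241, 78720], [-6560, -19679]].

[[26241, 78720], [-6560, -19679]]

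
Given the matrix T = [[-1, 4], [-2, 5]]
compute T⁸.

[[-6559, 13120], [-6560, 13121]]

tr T = 4 and det T = 3, so the characteristic polynomial is λ² − (4)λ + (3) with roots 1 and 3.
Eigenvectors give P = [[2, 1], [1, 1]] with P⁻¹ = [[1, -1], [-1, 2]], and T = P·diag(1, 3)·P⁻¹.
Then T⁸ = P·diag(1, 6561)·P⁻¹ = [[2, 6561], [1, 6561]] · [[1, -1], [-1, 2]] = [[-6559, 13120], [-6560, 13121]].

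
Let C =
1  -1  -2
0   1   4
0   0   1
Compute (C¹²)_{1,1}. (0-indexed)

1

C = I + N where N = [[0, -1, -2], [0, 0, 4], [0, 0, 0]] is strictly upper-triangular, so N³ = 0.
(I + N)¹² = I + 12·N + 66·N² = [[1, -12, -288], [0, 1, 48], [0, 0, 1]].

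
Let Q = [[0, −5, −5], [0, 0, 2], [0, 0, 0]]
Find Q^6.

Q is strictly triangular, hence nilpotent: Q^3 = 0, so Q^6 = 0.

[[0, 0, 0], [0, 0, 0], [0, 0, 0]]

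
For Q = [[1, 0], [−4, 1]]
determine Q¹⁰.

Q = I + N where N = [[0, 0], [−4, 0]] is strictly lower-triangular, so N² = 0.
(I + N)¹⁰ = I + 10·N = [[1, 0], [−40, 1]].

[[1, 0], [−40, 1]]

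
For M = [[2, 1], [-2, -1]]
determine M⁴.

M² = M (a projection; rank 1, trace 1), so M⁴ = M.

[[2, 1], [-2, -1]]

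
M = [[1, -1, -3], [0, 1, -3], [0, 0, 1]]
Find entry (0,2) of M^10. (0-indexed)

M = I + N where N = [[0, -1, -3], [0, 0, -3], [0, 0, 0]] is strictly upper-triangular, so N^3 = 0.
(I + N)^10 = I + 10·N + 45·N^2 = [[1, -10, 105], [0, 1, -30], [0, 0, 1]].

105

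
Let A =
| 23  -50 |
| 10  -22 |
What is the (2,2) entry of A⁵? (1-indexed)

tr A = 1 and det A = -6, so the characteristic polynomial is λ² − (1)λ + (-6) with roots 3 and -2.
Eigenvectors give P = [[5, 2], [2, 1]] with P⁻¹ = [[1, -2], [-2, 5]], and A = P·diag(3, -2)·P⁻¹.
Then A⁵ = P·diag(243, -32)·P⁻¹ = [[1215, -64], [486, -32]] · [[1, -2], [-2, 5]] = [[1343, -2750], [550, -1132]].

-1132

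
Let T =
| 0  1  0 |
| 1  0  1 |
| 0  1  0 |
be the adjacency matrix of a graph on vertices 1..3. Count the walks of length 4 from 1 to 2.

The number of length-4 walks from vertex 1 to vertex 2 is entry (1,2) of T⁴, where T is the adjacency matrix.
T² = [[1, 0, 1], [0, 2, 0], [1, 0, 1]]
T³ = [[0, 2, 0], [2, 0, 2], [0, 2, 0]]
T⁴ = [[2, 0, 2], [0, 4, 0], [2, 0, 2]]

0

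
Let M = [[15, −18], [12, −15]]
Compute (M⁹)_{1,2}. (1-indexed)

−118098

tr M = 0 and det M = −9, so the characteristic polynomial is λ² − (0)λ + (−9) with roots −3 and 3.
Eigenvectors give P = [[1, 3], [1, 2]] with P⁻¹ = [[−2, 3], [1, −1]], and M = P·diag(−3, 3)·P⁻¹.
Then M⁹ = P·diag(−19683, 19683)·P⁻¹ = [[−19683, 59049], [−19683, 39366]] · [[−2, 3], [1, −1]] = [[98415, −118098], [78732, −98415]].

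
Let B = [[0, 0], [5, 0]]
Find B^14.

B is strictly triangular, hence nilpotent: B^2 = 0, so B^14 = 0.

[[0, 0], [0, 0]]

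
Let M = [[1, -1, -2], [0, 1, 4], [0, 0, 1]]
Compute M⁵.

[[1, -5, -50], [0, 1, 20], [0, 0, 1]]

M = I + N where N = [[0, -1, -2], [0, 0, 4], [0, 0, 0]] is strictly upper-triangular, so N³ = 0.
(I + N)⁵ = I + 5·N + 10·N² = [[1, -5, -50], [0, 1, 20], [0, 0, 1]].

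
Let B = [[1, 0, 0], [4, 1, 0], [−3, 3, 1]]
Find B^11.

B = I + N where N = [[0, 0, 0], [4, 0, 0], [−3, 3, 0]] is strictly lower-triangular, so N^3 = 0.
(I + N)^11 = I + 11·N + 55·N^2 = [[1, 0, 0], [44, 1, 0], [627, 33, 1]].

[[1, 0, 0], [44, 1, 0], [627, 33, 1]]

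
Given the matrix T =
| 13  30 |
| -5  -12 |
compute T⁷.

[[6817, 13890], [-2315, -4758]]

tr T = 1 and det T = -6, so the characteristic polynomial is λ² − (1)λ + (-6) with roots 3 and -2.
Eigenvectors give P = [[3, -2], [-1, 1]] with P⁻¹ = [[1, 2], [1, 3]], and T = P·diag(3, -2)·P⁻¹.
Then T⁷ = P·diag(2187, -128)·P⁻¹ = [[6561, 256], [-2187, -128]] · [[1, 2], [1, 3]] = [[6817, 13890], [-2315, -4758]].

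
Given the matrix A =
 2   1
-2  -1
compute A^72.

[[2, 1], [-2, -1]]

A² = A (a projection; rank 1, trace 1), so A^72 = A.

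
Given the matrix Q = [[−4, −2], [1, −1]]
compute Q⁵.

tr Q = −5 and det Q = 6, so the characteristic polynomial is λ² − (−5)λ + (6) with roots −3 and −2.
Eigenvectors give P = [[2, 1], [−1, −1]] with P⁻¹ = [[1, 1], [−1, −2]], and Q = P·diag(−3, −2)·P⁻¹.
Then Q⁵ = P·diag(−243, −32)·P⁻¹ = [[−486, −32], [243, 32]] · [[1, 1], [−1, −2]] = [[−454, −422], [211, 179]].

[[−454, −422], [211, 179]]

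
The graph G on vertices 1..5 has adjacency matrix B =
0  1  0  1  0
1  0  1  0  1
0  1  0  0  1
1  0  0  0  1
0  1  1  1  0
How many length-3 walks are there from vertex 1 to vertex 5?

1

The number of length-3 walks from vertex 1 to vertex 5 is entry (1,5) of B³, where B is the adjacency matrix.
B² = [[2, 0, 1, 0, 2], [0, 3, 1, 2, 1], [1, 1, 2, 1, 1], [0, 2, 1, 2, 0], [2, 1, 1, 0, 3]]
B³ = [[0, 5, 2, 4, 1], [5, 2, 4, 1, 6], [2, 4, 2, 2, 4], [4, 1, 2, 0, 5], [1, 6, 4, 5, 2]]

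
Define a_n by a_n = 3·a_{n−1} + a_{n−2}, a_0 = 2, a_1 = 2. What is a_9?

With companion matrix C = [[3, 1], [1, 0]], [a_n, a_{n−1}]ᵀ = C·[a_{n−1}, a_{n−2}]ᵀ, so [a_9, a_8]ᵀ = C⁸·[a_1, a_0]ᵀ.
C⁸ = [[12970, 3927], [3927, 1189]], giving [a_9, a_8]ᵀ = [[33794], [10232]].

33794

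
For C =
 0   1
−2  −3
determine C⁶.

[[−62, −63], [126, 127]]

tr C = −3 and det C = 2, so the characteristic polynomial is λ² − (−3)λ + (2) with roots −1 and −2.
Eigenvectors give P = [[−1, −1], [1, 2]] with P⁻¹ = [[−2, −1], [1, 1]], and C = P·diag(−1, −2)·P⁻¹.
Then C⁶ = P·diag(1, 64)·P⁻¹ = [[−1, −64], [1, 128]] · [[−2, −1], [1, 1]] = [[−62, −63], [126, 127]].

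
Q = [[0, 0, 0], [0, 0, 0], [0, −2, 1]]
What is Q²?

[[0, 0, 0], [0, 0, 0], [0, −2, 1]]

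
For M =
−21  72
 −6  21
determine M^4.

[[81, 0], [0, 81]]

tr M = 0 and det M = −9, so the characteristic polynomial is λ² − (0)λ + (−9) with roots −3 and 3.
Eigenvectors give P = [[4, 3], [1, 1]] with P⁻¹ = [[1, −3], [−1, 4]], and M = P·diag(−3, 3)·P⁻¹.
Then M^4 = P·diag(81, 81)·P⁻¹ = [[324, 243], [81, 81]] · [[1, −3], [−1, 4]] = [[81, 0], [0, 81]].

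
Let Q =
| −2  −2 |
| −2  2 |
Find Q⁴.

[[64, 0], [0, 64]]

Q² = [[8, 0], [0, 8]]
Q³ = [[−16, −16], [−16, 16]]
Q⁴ = [[64, 0], [0, 64]]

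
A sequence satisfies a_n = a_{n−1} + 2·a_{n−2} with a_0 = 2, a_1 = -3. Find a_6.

-19

With companion matrix Q = [[1, 2], [1, 0]], [a_n, a_{n−1}]ᵀ = Q·[a_{n−1}, a_{n−2}]ᵀ, so [a_6, a_5]ᵀ = Q⁵·[a_1, a_0]ᵀ.
Q⁵ = [[21, 22], [11, 10]], giving [a_6, a_5]ᵀ = [[-19], [-13]].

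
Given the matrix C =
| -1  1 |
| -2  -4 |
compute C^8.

tr C = -5 and det C = 6, so the characteristic polynomial is λ² − (-5)λ + (6) with roots -2 and -3.
Eigenvectors give P = [[-1, -1], [1, 2]] with P⁻¹ = [[-2, -1], [1, 1]], and C = P·diag(-2, -3)·P⁻¹.
Then C^8 = P·diag(256, 6561)·P⁻¹ = [[-256, -6561], [256, 13122]] · [[-2, -1], [1, 1]] = [[-6049, -6305], [12610, 12866]].

[[-6049, -6305], [12610, 12866]]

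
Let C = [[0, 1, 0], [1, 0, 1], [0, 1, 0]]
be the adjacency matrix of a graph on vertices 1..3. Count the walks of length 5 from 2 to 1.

The number of length-5 walks from vertex 2 to vertex 1 is entry (2,1) of C⁵, where C is the adjacency matrix.
C² = [[1, 0, 1], [0, 2, 0], [1, 0, 1]]
C³ = [[0, 2, 0], [2, 0, 2], [0, 2, 0]]
C⁴ = [[2, 0, 2], [0, 4, 0], [2, 0, 2]]
C⁵ = [[0, 4, 0], [4, 0, 4], [0, 4, 0]]

4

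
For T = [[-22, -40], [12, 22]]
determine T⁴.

tr T = 0 and det T = -4, so the characteristic polynomial is λ² − (0)λ + (-4) with roots -2 and 2.
Eigenvectors give P = [[-2, -5], [1, 3]] with P⁻¹ = [[-3, -5], [1, 2]], and T = P·diag(-2, 2)·P⁻¹.
Then T⁴ = P·diag(16, 16)·P⁻¹ = [[-32, -80], [16, 48]] · [[-3, -5], [1, 2]] = [[16, 0], [0, 16]].

[[16, 0], [0, 16]]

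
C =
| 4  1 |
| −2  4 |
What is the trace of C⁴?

136

C² = [[14, 8], [−16, 14]]
C³ = [[40, 46], [−92, 40]]
C⁴ = [[68, 224], [−448, 68]]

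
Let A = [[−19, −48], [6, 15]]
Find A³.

tr A = −4 and det A = 3, so the characteristic polynomial is λ² − (−4)λ + (3) with roots −3 and −1.
Eigenvectors give P = [[3, 8], [−1, −3]] with P⁻¹ = [[3, 8], [−1, −3]], and A = P·diag(−3, −1)·P⁻¹.
Then A³ = P·diag(−27, −1)·P⁻¹ = [[−81, −8], [27, 3]] · [[3, 8], [−1, −3]] = [[−235, −624], [78, 207]].

[[−235, −624], [78, 207]]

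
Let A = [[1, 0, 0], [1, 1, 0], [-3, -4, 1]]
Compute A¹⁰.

A = I + N where N = [[0, 0, 0], [1, 0, 0], [-3, -4, 0]] is strictly lower-triangular, so N³ = 0.
(I + N)¹⁰ = I + 10·N + 45·N² = [[1, 0, 0], [10, 1, 0], [-210, -40, 1]].

[[1, 0, 0], [10, 1, 0], [-210, -40, 1]]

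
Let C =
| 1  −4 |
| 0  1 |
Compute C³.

C = I + N where N = [[0, −4], [0, 0]] is strictly upper-triangular, so N² = 0.
(I + N)³ = I + 3·N = [[1, −12], [0, 1]].

[[1, −12], [0, 1]]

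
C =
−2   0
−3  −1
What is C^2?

[[4, 0], [9, 1]]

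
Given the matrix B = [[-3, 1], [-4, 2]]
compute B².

[[5, -1], [4, 0]]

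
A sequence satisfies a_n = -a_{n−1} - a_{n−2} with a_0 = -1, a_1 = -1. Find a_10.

With companion matrix B = [[-1, -1], [1, 0]], [a_n, a_{n−1}]ᵀ = B·[a_{n−1}, a_{n−2}]ᵀ, so [a_10, a_9]ᵀ = B⁹·[a_1, a_0]ᵀ.
B⁹ = [[1, 0], [0, 1]], giving [a_10, a_9]ᵀ = [[-1], [-1]].

-1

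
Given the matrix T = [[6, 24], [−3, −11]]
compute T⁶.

tr T = −5 and det T = 6, so the characteristic polynomial is λ² − (−5)λ + (6) with roots −2 and −3.
Eigenvectors give P = [[3, 8], [−1, −3]] with P⁻¹ = [[3, 8], [−1, −3]], and T = P·diag(−2, −3)·P⁻¹.
Then T⁶ = P·diag(64, 729)·P⁻¹ = [[192, 5832], [−64, −2187]] · [[3, 8], [−1, −3]] = [[−5256, −15960], [1995, 6049]].

[[−5256, −15960], [1995, 6049]]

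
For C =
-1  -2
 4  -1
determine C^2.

[[-7, 4], [-8, -7]]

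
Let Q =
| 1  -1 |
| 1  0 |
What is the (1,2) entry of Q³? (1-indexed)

Q² = [[0, -1], [1, -1]]
Q³ = [[-1, 0], [0, -1]]

0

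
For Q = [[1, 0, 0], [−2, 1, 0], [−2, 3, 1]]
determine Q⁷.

Q = I + N where N = [[0, 0, 0], [−2, 0, 0], [−2, 3, 0]] is strictly lower-triangular, so N³ = 0.
(I + N)⁷ = I + 7·N + 21·N² = [[1, 0, 0], [−14, 1, 0], [−140, 21, 1]].

[[1, 0, 0], [−14, 1, 0], [−140, 21, 1]]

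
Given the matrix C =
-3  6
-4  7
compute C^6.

tr C = 4 and det C = 3, so the characteristic polynomial is λ² − (4)λ + (3) with roots 3 and 1.
Eigenvectors give P = [[-1, -3], [-1, -2]] with P⁻¹ = [[2, -3], [-1, 1]], and C = P·diag(3, 1)·P⁻¹.
Then C^6 = P·diag(729, 1)·P⁻¹ = [[-729, -3], [-729, -2]] · [[2, -3], [-1, 1]] = [[-1455, 2184], [-1456, 2185]].

[[-1455, 2184], [-1456, 2185]]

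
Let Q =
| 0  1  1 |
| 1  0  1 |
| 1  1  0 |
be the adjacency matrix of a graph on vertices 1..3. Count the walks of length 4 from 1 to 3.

5

The number of length-4 walks from vertex 1 to vertex 3 is entry (1,3) of Q^4, where Q is the adjacency matrix.
Q^2 = [[2, 1, 1], [1, 2, 1], [1, 1, 2]]
Q^3 = [[2, 3, 3], [3, 2, 3], [3, 3, 2]]
Q^4 = [[6, 5, 5], [5, 6, 5], [5, 5, 6]]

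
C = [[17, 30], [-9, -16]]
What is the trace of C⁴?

17

tr C = 1 and det C = -2, so the characteristic polynomial is λ² − (1)λ + (-2) with roots 2 and -1.
Eigenvectors give P = [[-2, -5], [1, 3]] with P⁻¹ = [[-3, -5], [1, 2]], and C = P·diag(2, -1)·P⁻¹.
Then C⁴ = P·diag(16, 1)·P⁻¹ = [[-32, -5], [16, 3]] · [[-3, -5], [1, 2]] = [[91, 150], [-45, -74]].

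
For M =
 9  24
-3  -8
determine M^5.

[[9, 24], [-3, -8]]

M² = M (a projection; rank 1, trace 1), so M^5 = M.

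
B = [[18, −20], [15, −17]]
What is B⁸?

tr B = 1 and det B = −6, so the characteristic polynomial is λ² − (1)λ + (−6) with roots −2 and 3.
Eigenvectors give P = [[1, 4], [1, 3]] with P⁻¹ = [[−3, 4], [1, −1]], and B = P·diag(−2, 3)·P⁻¹.
Then B⁸ = P·diag(256, 6561)·P⁻¹ = [[256, 26244], [256, 19683]] · [[−3, 4], [1, −1]] = [[25476, −25220], [18915, −18659]].

[[25476, −25220], [18915, −18659]]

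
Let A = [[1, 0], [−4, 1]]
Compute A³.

A = I + N where N = [[0, 0], [−4, 0]] is strictly lower-triangular, so N² = 0.
(I + N)³ = I + 3·N = [[1, 0], [−12, 1]].

[[1, 0], [−12, 1]]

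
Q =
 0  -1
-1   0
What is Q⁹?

Q² = I (check: tr Q = 0 and det Q = -1), so Q⁹ = Q since 9 is odd.

[[0, -1], [-1, 0]]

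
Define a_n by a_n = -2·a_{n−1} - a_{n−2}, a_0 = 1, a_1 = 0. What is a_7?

With companion matrix C = [[-2, -1], [1, 0]], [a_n, a_{n−1}]ᵀ = C·[a_{n−1}, a_{n−2}]ᵀ, so [a_7, a_6]ᵀ = C⁶·[a_1, a_0]ᵀ.
C⁶ = [[7, 6], [-6, -5]], giving [a_7, a_6]ᵀ = [[6], [-5]].

6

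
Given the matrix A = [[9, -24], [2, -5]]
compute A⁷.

[[8745, -26232], [2186, -6557]]

tr A = 4 and det A = 3, so the characteristic polynomial is λ² − (4)λ + (3) with roots 3 and 1.
Eigenvectors give P = [[4, 3], [1, 1]] with P⁻¹ = [[1, -3], [-1, 4]], and A = P·diag(3, 1)·P⁻¹.
Then A⁷ = P·diag(2187, 1)·P⁻¹ = [[8748, 3], [2187, 1]] · [[1, -3], [-1, 4]] = [[8745, -26232], [2186, -6557]].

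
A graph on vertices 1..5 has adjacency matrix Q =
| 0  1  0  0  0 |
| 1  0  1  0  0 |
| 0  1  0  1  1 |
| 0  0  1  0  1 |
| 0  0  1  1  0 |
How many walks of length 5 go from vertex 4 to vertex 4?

The number of length-5 walks from vertex 4 to vertex 4 is entry (4,4) of Q⁵, where Q is the adjacency matrix.
Q² = [[1, 0, 1, 0, 0], [0, 2, 0, 1, 1], [1, 0, 3, 1, 1], [0, 1, 1, 2, 1], [0, 1, 1, 1, 2]]
Q³ = [[0, 2, 0, 1, 1], [2, 0, 4, 1, 1], [0, 4, 2, 4, 4], [1, 1, 4, 2, 3], [1, 1, 4, 3, 2]]
Q⁴ = [[2, 0, 4, 1, 1], [0, 6, 2, 5, 5], [4, 2, 12, 6, 6], [1, 5, 6, 7, 6], [1, 5, 6, 6, 7]]
Q⁵ = [[0, 6, 2, 5, 5], [6, 2, 16, 7, 7], [2, 16, 14, 18, 18], [5, 7, 18, 12, 13], [5, 7, 18, 13, 12]]

12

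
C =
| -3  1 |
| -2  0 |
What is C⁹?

tr C = -3 and det C = 2, so the characteristic polynomial is λ² − (-3)λ + (2) with roots -1 and -2.
Eigenvectors give P = [[-1, 1], [-2, 1]] with P⁻¹ = [[1, -1], [2, -1]], and C = P·diag(-1, -2)·P⁻¹.
Then C⁹ = P·diag(-1, -512)·P⁻¹ = [[1, -512], [2, -512]] · [[1, -1], [2, -1]] = [[-1023, 511], [-1022, 510]].

[[-1023, 511], [-1022, 510]]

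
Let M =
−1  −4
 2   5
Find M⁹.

[[−19681, −39364], [19682, 39365]]

tr M = 4 and det M = 3, so the characteristic polynomial is λ² − (4)λ + (3) with roots 1 and 3.
Eigenvectors give P = [[2, −1], [−1, 1]] with P⁻¹ = [[1, 1], [1, 2]], and M = P·diag(1, 3)·P⁻¹.
Then M⁹ = P·diag(1, 19683)·P⁻¹ = [[2, −19683], [−1, 19683]] · [[1, 1], [1, 2]] = [[−19681, −39364], [19682, 39365]].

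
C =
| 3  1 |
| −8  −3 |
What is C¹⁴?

C² = I (check: tr C = 0 and det C = −1), so C¹⁴ = I since 14 is even.

[[1, 0], [0, 1]]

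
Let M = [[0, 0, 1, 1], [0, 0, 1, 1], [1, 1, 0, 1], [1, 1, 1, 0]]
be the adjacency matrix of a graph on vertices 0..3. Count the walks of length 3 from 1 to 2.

5

The number of length-3 walks from vertex 1 to vertex 2 is entry (1,2) of M³, where M is the adjacency matrix.
M² = [[2, 2, 1, 1], [2, 2, 1, 1], [1, 1, 3, 2], [1, 1, 2, 3]]
M³ = [[2, 2, 5, 5], [2, 2, 5, 5], [5, 5, 4, 5], [5, 5, 5, 4]]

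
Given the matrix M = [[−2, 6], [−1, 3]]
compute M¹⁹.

[[−2, 6], [−1, 3]]

M² = M (a projection; rank 1, trace 1), so M¹⁹ = M.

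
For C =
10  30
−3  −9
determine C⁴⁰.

[[10, 30], [−3, −9]]

C² = C (a projection; rank 1, trace 1), so C⁴⁰ = C.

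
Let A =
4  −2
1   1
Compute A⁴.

[[146, −130], [65, −49]]

tr A = 5 and det A = 6, so the characteristic polynomial is λ² − (5)λ + (6) with roots 2 and 3.
Eigenvectors give P = [[−1, 2], [−1, 1]] with P⁻¹ = [[1, −2], [1, −1]], and A = P·diag(2, 3)·P⁻¹.
Then A⁴ = P·diag(16, 81)·P⁻¹ = [[−16, 162], [−16, 81]] · [[1, −2], [1, −1]] = [[146, −130], [65, −49]].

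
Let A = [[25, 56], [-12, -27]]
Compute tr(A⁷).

-2186

tr A = -2 and det A = -3, so the characteristic polynomial is λ² − (-2)λ + (-3) with roots 1 and -3.
Eigenvectors give P = [[7, -2], [-3, 1]] with P⁻¹ = [[1, 2], [3, 7]], and A = P·diag(1, -3)·P⁻¹.
Then A⁷ = P·diag(1, -2187)·P⁻¹ = [[7, 4374], [-3, -2187]] · [[1, 2], [3, 7]] = [[13129, 30632], [-6564, -15315]].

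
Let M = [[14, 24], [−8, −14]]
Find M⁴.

[[16, 0], [0, 16]]

tr M = 0 and det M = −4, so the characteristic polynomial is λ² − (0)λ + (−4) with roots 2 and −2.
Eigenvectors give P = [[2, −3], [−1, 2]] with P⁻¹ = [[2, 3], [1, 2]], and M = P·diag(2, −2)·P⁻¹.
Then M⁴ = P·diag(16, 16)·P⁻¹ = [[32, −48], [−16, 32]] · [[2, 3], [1, 2]] = [[16, 0], [0, 16]].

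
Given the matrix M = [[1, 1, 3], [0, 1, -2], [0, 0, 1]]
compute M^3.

[[1, 3, 3], [0, 1, -6], [0, 0, 1]]

M = I + N where N = [[0, 1, 3], [0, 0, -2], [0, 0, 0]] is strictly upper-triangular, so N^3 = 0.
(I + N)^3 = I + 3·N + 3·N^2 = [[1, 3, 3], [0, 1, -6], [0, 0, 1]].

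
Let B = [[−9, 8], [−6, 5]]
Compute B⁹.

tr B = −4 and det B = 3, so the characteristic polynomial is λ² − (−4)λ + (3) with roots −3 and −1.
Eigenvectors give P = [[4, 1], [3, 1]] with P⁻¹ = [[1, −1], [−3, 4]], and B = P·diag(−3, −1)·P⁻¹.
Then B⁹ = P·diag(−19683, −1)·P⁻¹ = [[−78732, −1], [−59049, −1]] · [[1, −1], [−3, 4]] = [[−78729, 78728], [−59046, 59045]].

[[−78729, 78728], [−59046, 59045]]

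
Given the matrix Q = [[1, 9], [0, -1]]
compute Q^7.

Q² = I (check: tr Q = 0 and det Q = -1), so Q^7 = Q since 7 is odd.

[[1, 9], [0, -1]]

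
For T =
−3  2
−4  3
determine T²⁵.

[[−3, 2], [−4, 3]]

T² = I (check: tr T = 0 and det T = −1), so T²⁵ = T since 25 is odd.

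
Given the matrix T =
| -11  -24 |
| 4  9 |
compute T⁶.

tr T = -2 and det T = -3, so the characteristic polynomial is λ² − (-2)λ + (-3) with roots 1 and -3.
Eigenvectors give P = [[-2, 3], [1, -1]] with P⁻¹ = [[1, 3], [1, 2]], and T = P·diag(1, -3)·P⁻¹.
Then T⁶ = P·diag(1, 729)·P⁻¹ = [[-2, 2187], [1, -729]] · [[1, 3], [1, 2]] = [[2185, 4368], [-728, -1455]].

[[2185, 4368], [-728, -1455]]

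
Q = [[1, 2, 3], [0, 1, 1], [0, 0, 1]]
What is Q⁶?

[[1, 12, 48], [0, 1, 6], [0, 0, 1]]

Q = I + N where N = [[0, 2, 3], [0, 0, 1], [0, 0, 0]] is strictly upper-triangular, so N³ = 0.
(I + N)⁶ = I + 6·N + 15·N² = [[1, 12, 48], [0, 1, 6], [0, 0, 1]].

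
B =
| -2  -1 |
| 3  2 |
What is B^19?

B² = I (check: tr B = 0 and det B = -1), so B^19 = B since 19 is odd.

[[-2, -1], [3, 2]]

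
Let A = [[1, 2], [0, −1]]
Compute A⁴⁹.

A² = I (check: tr A = 0 and det A = −1), so A⁴⁹ = A since 49 is odd.

[[1, 2], [0, −1]]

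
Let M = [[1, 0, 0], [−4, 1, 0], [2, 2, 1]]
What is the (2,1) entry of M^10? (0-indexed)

M = I + N where N = [[0, 0, 0], [−4, 0, 0], [2, 2, 0]] is strictly lower-triangular, so N^3 = 0.
(I + N)^10 = I + 10·N + 45·N^2 = [[1, 0, 0], [−40, 1, 0], [−340, 20, 1]].

20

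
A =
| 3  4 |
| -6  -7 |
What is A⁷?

[[4371, 4372], [-6558, -6559]]

tr A = -4 and det A = 3, so the characteristic polynomial is λ² − (-4)λ + (3) with roots -1 and -3.
Eigenvectors give P = [[-1, -2], [1, 3]] with P⁻¹ = [[-3, -2], [1, 1]], and A = P·diag(-1, -3)·P⁻¹.
Then A⁷ = P·diag(-1, -2187)·P⁻¹ = [[1, 4374], [-1, -6561]] · [[-3, -2], [1, 1]] = [[4371, 4372], [-6558, -6559]].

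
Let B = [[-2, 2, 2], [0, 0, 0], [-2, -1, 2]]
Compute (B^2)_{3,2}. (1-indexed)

-6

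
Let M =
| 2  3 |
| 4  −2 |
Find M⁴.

[[256, 0], [0, 256]]

M² = [[16, 0], [0, 16]]
M³ = [[32, 48], [64, −32]]
M⁴ = [[256, 0], [0, 256]]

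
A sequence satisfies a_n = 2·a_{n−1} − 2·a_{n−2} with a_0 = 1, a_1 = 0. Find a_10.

With companion matrix A = [[2, −2], [1, 0]], [a_n, a_{n−1}]ᵀ = A·[a_{n−1}, a_{n−2}]ᵀ, so [a_10, a_9]ᵀ = A⁹·[a_1, a_0]ᵀ.
A⁹ = [[32, −32], [16, 0]], giving [a_10, a_9]ᵀ = [[−32], [0]].

−32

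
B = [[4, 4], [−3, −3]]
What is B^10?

B² = B (a projection; rank 1, trace 1), so B^10 = B.

[[4, 4], [−3, −3]]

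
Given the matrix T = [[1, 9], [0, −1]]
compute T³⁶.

T² = I (check: tr T = 0 and det T = −1), so T³⁶ = I since 36 is even.

[[1, 0], [0, 1]]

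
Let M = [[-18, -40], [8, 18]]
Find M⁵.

[[-288, -640], [128, 288]]

tr M = 0 and det M = -4, so the characteristic polynomial is λ² − (0)λ + (-4) with roots 2 and -2.
Eigenvectors give P = [[2, 5], [-1, -2]] with P⁻¹ = [[-2, -5], [1, 2]], and M = P·diag(2, -2)·P⁻¹.
Then M⁵ = P·diag(32, -32)·P⁻¹ = [[64, -160], [-32, 64]] · [[-2, -5], [1, 2]] = [[-288, -640], [128, 288]].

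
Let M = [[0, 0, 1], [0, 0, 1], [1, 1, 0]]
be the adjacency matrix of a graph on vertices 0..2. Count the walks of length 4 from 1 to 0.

2

The number of length-4 walks from vertex 1 to vertex 0 is entry (1,0) of M^4, where M is the adjacency matrix.
M^2 = [[1, 1, 0], [1, 1, 0], [0, 0, 2]]
M^3 = [[0, 0, 2], [0, 0, 2], [2, 2, 0]]
M^4 = [[2, 2, 0], [2, 2, 0], [0, 0, 4]]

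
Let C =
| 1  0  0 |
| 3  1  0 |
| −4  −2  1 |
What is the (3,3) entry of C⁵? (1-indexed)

C = I + N where N = [[0, 0, 0], [3, 0, 0], [−4, −2, 0]] is strictly lower-triangular, so N³ = 0.
(I + N)⁵ = I + 5·N + 10·N² = [[1, 0, 0], [15, 1, 0], [−80, −10, 1]].

1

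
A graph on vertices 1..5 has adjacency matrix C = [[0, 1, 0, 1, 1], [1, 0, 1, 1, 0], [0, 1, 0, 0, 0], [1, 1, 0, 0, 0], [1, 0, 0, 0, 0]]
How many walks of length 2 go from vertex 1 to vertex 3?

1

The number of length-2 walks from vertex 1 to vertex 3 is entry (1,3) of C², where C is the adjacency matrix.
C² = [[3, 1, 1, 1, 0], [1, 3, 0, 1, 1], [1, 0, 1, 1, 0], [1, 1, 1, 2, 1], [0, 1, 0, 1, 1]]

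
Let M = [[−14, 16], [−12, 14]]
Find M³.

[[−56, 64], [−48, 56]]

tr M = 0 and det M = −4, so the characteristic polynomial is λ² − (0)λ + (−4) with roots 2 and −2.
Eigenvectors give P = [[1, 4], [1, 3]] with P⁻¹ = [[−3, 4], [1, −1]], and M = P·diag(2, −2)·P⁻¹.
Then M³ = P·diag(8, −8)·P⁻¹ = [[8, −32], [8, −24]] · [[−3, 4], [1, −1]] = [[−56, 64], [−48, 56]].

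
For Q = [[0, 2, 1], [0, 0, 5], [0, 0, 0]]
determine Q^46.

Q is strictly triangular, hence nilpotent: Q^3 = 0, so Q^46 = 0.

[[0, 0, 0], [0, 0, 0], [0, 0, 0]]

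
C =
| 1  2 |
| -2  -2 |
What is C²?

[[-3, -2], [2, 0]]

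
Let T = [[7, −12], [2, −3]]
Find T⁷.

[[6559, −13116], [2186, −4371]]

tr T = 4 and det T = 3, so the characteristic polynomial is λ² − (4)λ + (3) with roots 3 and 1.
Eigenvectors give P = [[−3, 2], [−1, 1]] with P⁻¹ = [[−1, 2], [−1, 3]], and T = P·diag(3, 1)·P⁻¹.
Then T⁷ = P·diag(2187, 1)·P⁻¹ = [[−6561, 2], [−2187, 1]] · [[−1, 2], [−1, 3]] = [[6559, −13116], [2186, −4371]].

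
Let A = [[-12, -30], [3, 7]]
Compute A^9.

[[-192222, -575130], [57513, 172027]]

tr A = -5 and det A = 6, so the characteristic polynomial is λ² − (-5)λ + (6) with roots -3 and -2.
Eigenvectors give P = [[-10, -3], [3, 1]] with P⁻¹ = [[-1, -3], [3, 10]], and A = P·diag(-3, -2)·P⁻¹.
Then A^9 = P·diag(-19683, -512)·P⁻¹ = [[196830, 1536], [-59049, -512]] · [[-1, -3], [3, 10]] = [[-192222, -575130], [57513, 172027]].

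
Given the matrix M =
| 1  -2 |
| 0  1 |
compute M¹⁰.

[[1, -20], [0, 1]]

M = I + N where N = [[0, -2], [0, 0]] is strictly upper-triangular, so N² = 0.
(I + N)¹⁰ = I + 10·N = [[1, -20], [0, 1]].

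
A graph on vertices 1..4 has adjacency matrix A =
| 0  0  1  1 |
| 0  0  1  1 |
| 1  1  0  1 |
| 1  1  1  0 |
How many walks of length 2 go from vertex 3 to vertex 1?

The number of length-2 walks from vertex 3 to vertex 1 is entry (3,1) of A², where A is the adjacency matrix.
A² = [[2, 2, 1, 1], [2, 2, 1, 1], [1, 1, 3, 2], [1, 1, 2, 3]]

1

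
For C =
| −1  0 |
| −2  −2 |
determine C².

[[1, 0], [6, 4]]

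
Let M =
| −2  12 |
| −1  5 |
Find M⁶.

[[−188, 756], [−63, 253]]

tr M = 3 and det M = 2, so the characteristic polynomial is λ² − (3)λ + (2) with roots 2 and 1.
Eigenvectors give P = [[3, 4], [1, 1]] with P⁻¹ = [[−1, 4], [1, −3]], and M = P·diag(2, 1)·P⁻¹.
Then M⁶ = P·diag(64, 1)·P⁻¹ = [[192, 4], [64, 1]] · [[−1, 4], [1, −3]] = [[−188, 756], [−63, 253]].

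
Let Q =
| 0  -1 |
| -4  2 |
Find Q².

[[4, -2], [-8, 8]]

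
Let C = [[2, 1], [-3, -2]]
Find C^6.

C² = I (check: tr C = 0 and det C = -1), so C^6 = I since 6 is even.

[[1, 0], [0, 1]]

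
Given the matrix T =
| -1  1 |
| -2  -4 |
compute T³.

[[11, 19], [-38, -46]]

tr T = -5 and det T = 6, so the characteristic polynomial is λ² − (-5)λ + (6) with roots -3 and -2.
Eigenvectors give P = [[-1, -1], [2, 1]] with P⁻¹ = [[1, 1], [-2, -1]], and T = P·diag(-3, -2)·P⁻¹.
Then T³ = P·diag(-27, -8)·P⁻¹ = [[27, 8], [-54, -8]] · [[1, 1], [-2, -1]] = [[11, 19], [-38, -46]].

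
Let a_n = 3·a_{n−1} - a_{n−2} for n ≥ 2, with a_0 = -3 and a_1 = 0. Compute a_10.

With companion matrix C = [[3, -1], [1, 0]], [a_n, a_{n−1}]ᵀ = C·[a_{n−1}, a_{n−2}]ᵀ, so [a_10, a_9]ᵀ = C⁹·[a_1, a_0]ᵀ.
C⁹ = [[6765, -2584], [2584, -987]], giving [a_10, a_9]ᵀ = [[7752], [2961]].

7752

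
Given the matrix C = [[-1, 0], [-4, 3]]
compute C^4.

[[1, 0], [-80, 81]]

tr C = 2 and det C = -3, so the characteristic polynomial is λ² − (2)λ + (-3) with roots 3 and -1.
Eigenvectors give P = [[0, 1], [-1, 1]] with P⁻¹ = [[1, -1], [1, 0]], and C = P·diag(3, -1)·P⁻¹.
Then C^4 = P·diag(81, 1)·P⁻¹ = [[0, 1], [-81, 1]] · [[1, -1], [1, 0]] = [[1, 0], [-80, 81]].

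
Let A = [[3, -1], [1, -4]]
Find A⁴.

A² = [[8, 1], [-1, 15]]
A³ = [[25, -12], [12, -59]]
A⁴ = [[63, 23], [-23, 224]]

[[63, 23], [-23, 224]]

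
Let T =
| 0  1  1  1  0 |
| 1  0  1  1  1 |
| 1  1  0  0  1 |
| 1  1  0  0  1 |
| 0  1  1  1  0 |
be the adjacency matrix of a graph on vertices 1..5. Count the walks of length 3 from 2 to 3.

8

The number of length-3 walks from vertex 2 to vertex 3 is entry (2,3) of T³, where T is the adjacency matrix.
T² = [[3, 2, 1, 1, 3], [2, 4, 2, 2, 2], [1, 2, 3, 3, 1], [1, 2, 3, 3, 1], [3, 2, 1, 1, 3]]
T³ = [[4, 8, 8, 8, 4], [8, 8, 8, 8, 8], [8, 8, 4, 4, 8], [8, 8, 4, 4, 8], [4, 8, 8, 8, 4]]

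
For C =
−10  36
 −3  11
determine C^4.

tr C = 1 and det C = −2, so the characteristic polynomial is λ² − (1)λ + (−2) with roots 2 and −1.
Eigenvectors give P = [[3, 4], [1, 1]] with P⁻¹ = [[−1, 4], [1, −3]], and C = P·diag(2, −1)·P⁻¹.
Then C^4 = P·diag(16, 1)·P⁻¹ = [[48, 4], [16, 1]] · [[−1, 4], [1, −3]] = [[−44, 180], [−15, 61]].

[[−44, 180], [−15, 61]]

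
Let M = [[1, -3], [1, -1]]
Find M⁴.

[[4, 0], [0, 4]]

M² = [[-2, 0], [0, -2]]
M³ = [[-2, 6], [-2, 2]]
M⁴ = [[4, 0], [0, 4]]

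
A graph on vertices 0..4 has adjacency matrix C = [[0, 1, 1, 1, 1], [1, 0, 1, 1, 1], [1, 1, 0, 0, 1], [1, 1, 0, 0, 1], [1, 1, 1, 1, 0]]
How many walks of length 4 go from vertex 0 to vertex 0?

The number of length-4 walks from vertex 0 to vertex 0 is entry (0,0) of C⁴, where C is the adjacency matrix.
C² = [[4, 3, 2, 2, 3], [3, 4, 2, 2, 3], [2, 2, 3, 3, 2], [2, 2, 3, 3, 2], [3, 3, 2, 2, 4]]
C³ = [[10, 11, 10, 10, 11], [11, 10, 10, 10, 11], [10, 10, 6, 6, 10], [10, 10, 6, 6, 10], [11, 11, 10, 10, 10]]
C⁴ = [[42, 41, 32, 32, 41], [41, 42, 32, 32, 41], [32, 32, 30, 30, 32], [32, 32, 30, 30, 32], [41, 41, 32, 32, 42]]

42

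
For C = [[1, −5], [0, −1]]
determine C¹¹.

C² = I (check: tr C = 0 and det C = −1), so C¹¹ = C since 11 is odd.

[[1, −5], [0, −1]]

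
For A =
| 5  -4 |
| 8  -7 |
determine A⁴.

[[-79, 80], [-160, 161]]

tr A = -2 and det A = -3, so the characteristic polynomial is λ² − (-2)λ + (-3) with roots -3 and 1.
Eigenvectors give P = [[1, 1], [2, 1]] with P⁻¹ = [[-1, 1], [2, -1]], and A = P·diag(-3, 1)·P⁻¹.
Then A⁴ = P·diag(81, 1)·P⁻¹ = [[81, 1], [162, 1]] · [[-1, 1], [2, -1]] = [[-79, 80], [-160, 161]].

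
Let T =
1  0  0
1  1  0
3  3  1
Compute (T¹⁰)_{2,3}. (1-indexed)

0

T = I + N where N = [[0, 0, 0], [1, 0, 0], [3, 3, 0]] is strictly lower-triangular, so N³ = 0.
(I + N)¹⁰ = I + 10·N + 45·N² = [[1, 0, 0], [10, 1, 0], [165, 30, 1]].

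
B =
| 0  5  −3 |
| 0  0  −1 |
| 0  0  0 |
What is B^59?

B is strictly triangular, hence nilpotent: B^3 = 0, so B^59 = 0.

[[0, 0, 0], [0, 0, 0], [0, 0, 0]]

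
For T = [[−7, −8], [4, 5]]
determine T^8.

tr T = −2 and det T = −3, so the characteristic polynomial is λ² − (−2)λ + (−3) with roots 1 and −3.
Eigenvectors give P = [[1, 2], [−1, −1]] with P⁻¹ = [[−1, −2], [1, 1]], and T = P·diag(1, −3)·P⁻¹.
Then T^8 = P·diag(1, 6561)·P⁻¹ = [[1, 13122], [−1, −6561]] · [[−1, −2], [1, 1]] = [[13121, 13120], [−6560, −6559]].

[[13121, 13120], [−6560, −6559]]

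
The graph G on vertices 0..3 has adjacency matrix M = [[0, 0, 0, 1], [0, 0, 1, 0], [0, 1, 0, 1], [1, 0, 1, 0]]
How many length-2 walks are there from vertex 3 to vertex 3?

2

The number of length-2 walks from vertex 3 to vertex 3 is entry (3,3) of M^2, where M is the adjacency matrix.
M^2 = [[1, 0, 1, 0], [0, 1, 0, 1], [1, 0, 2, 0], [0, 1, 0, 2]]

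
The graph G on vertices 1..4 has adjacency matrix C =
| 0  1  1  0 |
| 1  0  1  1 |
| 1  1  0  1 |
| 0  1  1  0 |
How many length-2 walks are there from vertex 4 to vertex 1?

2

The number of length-2 walks from vertex 4 to vertex 1 is entry (4,1) of C², where C is the adjacency matrix.
C² = [[2, 1, 1, 2], [1, 3, 2, 1], [1, 2, 3, 1], [2, 1, 1, 2]]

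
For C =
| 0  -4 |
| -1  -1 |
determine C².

[[4, 4], [1, 5]]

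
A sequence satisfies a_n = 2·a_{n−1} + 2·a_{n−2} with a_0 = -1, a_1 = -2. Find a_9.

-6688

With companion matrix Q = [[2, 2], [1, 0]], [a_n, a_{n−1}]ᵀ = Q·[a_{n−1}, a_{n−2}]ᵀ, so [a_9, a_8]ᵀ = Q^8·[a_1, a_0]ᵀ.
Q^8 = [[2448, 1792], [896, 656]], giving [a_9, a_8]ᵀ = [[-6688], [-2448]].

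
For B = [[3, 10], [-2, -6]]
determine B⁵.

tr B = -3 and det B = 2, so the characteristic polynomial is λ² − (-3)λ + (2) with roots -2 and -1.
Eigenvectors give P = [[-2, 5], [1, -2]] with P⁻¹ = [[2, 5], [1, 2]], and B = P·diag(-2, -1)·P⁻¹.
Then B⁵ = P·diag(-32, -1)·P⁻¹ = [[64, -5], [-32, 2]] · [[2, 5], [1, 2]] = [[123, 310], [-62, -156]].

[[123, 310], [-62, -156]]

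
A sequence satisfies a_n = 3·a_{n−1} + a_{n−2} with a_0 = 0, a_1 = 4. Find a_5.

436

With companion matrix T = [[3, 1], [1, 0]], [a_n, a_{n−1}]ᵀ = T·[a_{n−1}, a_{n−2}]ᵀ, so [a_5, a_4]ᵀ = T⁴·[a_1, a_0]ᵀ.
T⁴ = [[109, 33], [33, 10]], giving [a_5, a_4]ᵀ = [[436], [132]].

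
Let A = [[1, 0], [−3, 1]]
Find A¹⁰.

[[1, 0], [−30, 1]]

A = I + N where N = [[0, 0], [−3, 0]] is strictly lower-triangular, so N² = 0.
(I + N)¹⁰ = I + 10·N = [[1, 0], [−30, 1]].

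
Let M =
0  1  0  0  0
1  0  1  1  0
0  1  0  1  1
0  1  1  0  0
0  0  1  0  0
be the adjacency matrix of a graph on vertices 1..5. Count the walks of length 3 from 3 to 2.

5

The number of length-3 walks from vertex 3 to vertex 2 is entry (3,2) of M³, where M is the adjacency matrix.
M² = [[1, 0, 1, 1, 0], [0, 3, 1, 1, 1], [1, 1, 3, 1, 0], [1, 1, 1, 2, 1], [0, 1, 0, 1, 1]]
M³ = [[0, 3, 1, 1, 1], [3, 2, 5, 4, 1], [1, 5, 2, 4, 3], [1, 4, 4, 2, 1], [1, 1, 3, 1, 0]]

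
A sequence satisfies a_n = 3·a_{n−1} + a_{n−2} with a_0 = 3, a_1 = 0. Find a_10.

With companion matrix M = [[3, 1], [1, 0]], [a_n, a_{n−1}]ᵀ = M·[a_{n−1}, a_{n−2}]ᵀ, so [a_10, a_9]ᵀ = M^9·[a_1, a_0]ᵀ.
M^9 = [[42837, 12970], [12970, 3927]], giving [a_10, a_9]ᵀ = [[38910], [11781]].

38910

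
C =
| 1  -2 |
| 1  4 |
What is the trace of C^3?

tr C = 5 and det C = 6, so the characteristic polynomial is λ² − (5)λ + (6) with roots 2 and 3.
Eigenvectors give P = [[2, 1], [-1, -1]] with P⁻¹ = [[1, 1], [-1, -2]], and C = P·diag(2, 3)·P⁻¹.
Then C^3 = P·diag(8, 27)·P⁻¹ = [[16, 27], [-8, -27]] · [[1, 1], [-1, -2]] = [[-11, -38], [19, 46]].

35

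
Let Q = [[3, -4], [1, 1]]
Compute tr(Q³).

-20

Q² = [[5, -16], [4, -3]]
Q³ = [[-1, -36], [9, -19]]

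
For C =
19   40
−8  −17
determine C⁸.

tr C = 2 and det C = −3, so the characteristic polynomial is λ² − (2)λ + (−3) with roots −1 and 3.
Eigenvectors give P = [[−2, 5], [1, −2]] with P⁻¹ = [[2, 5], [1, 2]], and C = P·diag(−1, 3)·P⁻¹.
Then C⁸ = P·diag(1, 6561)·P⁻¹ = [[−2, 32805], [1, −13122]] · [[2, 5], [1, 2]] = [[32801, 65600], [−13120, −26239]].

[[32801, 65600], [−13120, −26239]]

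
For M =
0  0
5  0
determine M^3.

[[0, 0], [0, 0]]

M is strictly triangular, hence nilpotent: M^2 = 0, so M^3 = 0.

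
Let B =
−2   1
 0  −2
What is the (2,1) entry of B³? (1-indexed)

0

B² = [[4, −4], [0, 4]]
B³ = [[−8, 12], [0, −8]]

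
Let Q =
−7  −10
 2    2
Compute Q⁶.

tr Q = −5 and det Q = 6, so the characteristic polynomial is λ² − (−5)λ + (6) with roots −2 and −3.
Eigenvectors give P = [[−2, −5], [1, 2]] with P⁻¹ = [[2, 5], [−1, −2]], and Q = P·diag(−2, −3)·P⁻¹.
Then Q⁶ = P·diag(64, 729)·P⁻¹ = [[−128, −3645], [64, 1458]] · [[2, 5], [−1, −2]] = [[3389, 6650], [−1330, −2596]].

[[3389, 6650], [−1330, −2596]]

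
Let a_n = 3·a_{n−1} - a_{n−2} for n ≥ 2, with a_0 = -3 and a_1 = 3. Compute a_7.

With companion matrix Q = [[3, -1], [1, 0]], [a_n, a_{n−1}]ᵀ = Q·[a_{n−1}, a_{n−2}]ᵀ, so [a_7, a_6]ᵀ = Q⁶·[a_1, a_0]ᵀ.
Q⁶ = [[377, -144], [144, -55]], giving [a_7, a_6]ᵀ = [[1563], [597]].

1563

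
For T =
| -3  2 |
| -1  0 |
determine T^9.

[[-1023, 1022], [-511, 510]]

tr T = -3 and det T = 2, so the characteristic polynomial is λ² − (-3)λ + (2) with roots -2 and -1.
Eigenvectors give P = [[2, 1], [1, 1]] with P⁻¹ = [[1, -1], [-1, 2]], and T = P·diag(-2, -1)·P⁻¹.
Then T^9 = P·diag(-512, -1)·P⁻¹ = [[-1024, -1], [-512, -1]] · [[1, -1], [-1, 2]] = [[-1023, 1022], [-511, 510]].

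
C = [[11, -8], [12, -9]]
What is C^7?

[[6563, -4376], [6564, -4377]]

tr C = 2 and det C = -3, so the characteristic polynomial is λ² − (2)λ + (-3) with roots 3 and -1.
Eigenvectors give P = [[-1, -2], [-1, -3]] with P⁻¹ = [[-3, 2], [1, -1]], and C = P·diag(3, -1)·P⁻¹.
Then C^7 = P·diag(2187, -1)·P⁻¹ = [[-2187, 2], [-2187, 3]] · [[-3, 2], [1, -1]] = [[6563, -4376], [6564, -4377]].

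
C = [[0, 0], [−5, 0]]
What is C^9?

[[0, 0], [0, 0]]

C is strictly triangular, hence nilpotent: C^2 = 0, so C^9 = 0.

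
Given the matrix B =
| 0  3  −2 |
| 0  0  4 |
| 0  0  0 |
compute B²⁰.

B is strictly triangular, hence nilpotent: B³ = 0, so B²⁰ = 0.

[[0, 0, 0], [0, 0, 0], [0, 0, 0]]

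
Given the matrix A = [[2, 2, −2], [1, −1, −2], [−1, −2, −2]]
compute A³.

[[26, 18, −20], [9, −9, −28], [−10, −28, −24]]

A² = [[8, 6, −4], [3, 7, 4], [−2, 4, 10]]
A³ = [[26, 18, −20], [9, −9, −28], [−10, −28, −24]]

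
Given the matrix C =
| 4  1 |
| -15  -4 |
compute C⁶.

[[1, 0], [0, 1]]

C² = I (check: tr C = 0 and det C = -1), so C⁶ = I since 6 is even.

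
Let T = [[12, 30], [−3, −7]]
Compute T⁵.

[[2142, 6330], [−633, −1867]]

tr T = 5 and det T = 6, so the characteristic polynomial is λ² − (5)λ + (6) with roots 3 and 2.
Eigenvectors give P = [[10, −3], [−3, 1]] with P⁻¹ = [[1, 3], [3, 10]], and T = P·diag(3, 2)·P⁻¹.
Then T⁵ = P·diag(243, 32)·P⁻¹ = [[2430, −96], [−729, 32]] · [[1, 3], [3, 10]] = [[2142, 6330], [−633, −1867]].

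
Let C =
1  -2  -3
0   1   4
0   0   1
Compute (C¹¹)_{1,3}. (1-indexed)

C = I + N where N = [[0, -2, -3], [0, 0, 4], [0, 0, 0]] is strictly upper-triangular, so N³ = 0.
(I + N)¹¹ = I + 11·N + 55·N² = [[1, -22, -473], [0, 1, 44], [0, 0, 1]].

-473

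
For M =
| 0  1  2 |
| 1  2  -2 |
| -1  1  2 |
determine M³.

M² = [[-1, 4, 2], [4, 3, -6], [-1, 3, 0]]
M³ = [[2, 9, -6], [9, 4, -10], [3, 5, -8]]

[[2, 9, -6], [9, 4, -10], [3, 5, -8]]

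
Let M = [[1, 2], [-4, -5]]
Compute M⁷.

[[2185, 2186], [-4372, -4373]]

tr M = -4 and det M = 3, so the characteristic polynomial is λ² − (-4)λ + (3) with roots -1 and -3.
Eigenvectors give P = [[1, -1], [-1, 2]] with P⁻¹ = [[2, 1], [1, 1]], and M = P·diag(-1, -3)·P⁻¹.
Then M⁷ = P·diag(-1, -2187)·P⁻¹ = [[-1, 2187], [1, -4374]] · [[2, 1], [1, 1]] = [[2185, 2186], [-4372, -4373]].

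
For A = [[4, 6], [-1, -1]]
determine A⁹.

tr A = 3 and det A = 2, so the characteristic polynomial is λ² − (3)λ + (2) with roots 2 and 1.
Eigenvectors give P = [[-3, -2], [1, 1]] with P⁻¹ = [[-1, -2], [1, 3]], and A = P·diag(2, 1)·P⁻¹.
Then A⁹ = P·diag(512, 1)·P⁻¹ = [[-1536, -2], [512, 1]] · [[-1, -2], [1, 3]] = [[1534, 3066], [-511, -1021]].

[[1534, 3066], [-511, -1021]]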